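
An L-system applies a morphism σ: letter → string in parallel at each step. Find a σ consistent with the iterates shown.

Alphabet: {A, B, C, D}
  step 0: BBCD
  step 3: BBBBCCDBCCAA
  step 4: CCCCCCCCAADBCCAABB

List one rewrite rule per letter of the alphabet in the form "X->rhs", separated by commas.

A->B, B->CC, C->A, D->DB

  step 3 ⇒ step 4: BBBBCCDBCCAA ⇒ CC·CC·CC·CC·A·A·DB·CC·A·A·B·B
    A ↦ B
    B ↦ CC
    C ↦ A
    D ↦ DB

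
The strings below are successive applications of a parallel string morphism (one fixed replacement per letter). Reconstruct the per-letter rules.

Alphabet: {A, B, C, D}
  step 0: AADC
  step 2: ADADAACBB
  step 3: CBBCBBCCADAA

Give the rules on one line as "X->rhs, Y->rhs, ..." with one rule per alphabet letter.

  step 2 ⇒ step 3: ADADAACBB ⇒ C·BB·C·BB·C·C·AD·A·A
    A ↦ C
    B ↦ A
    C ↦ AD
    D ↦ BB

A->C, B->A, C->AD, D->BB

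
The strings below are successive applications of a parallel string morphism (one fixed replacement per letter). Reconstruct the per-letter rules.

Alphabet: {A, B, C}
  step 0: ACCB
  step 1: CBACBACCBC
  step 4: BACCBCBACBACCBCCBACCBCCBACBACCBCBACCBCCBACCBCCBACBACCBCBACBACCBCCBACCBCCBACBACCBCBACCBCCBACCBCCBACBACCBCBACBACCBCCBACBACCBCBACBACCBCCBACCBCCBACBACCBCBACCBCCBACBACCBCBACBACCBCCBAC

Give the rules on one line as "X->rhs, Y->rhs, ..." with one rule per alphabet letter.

A->C, B->CBC, C->BAC

  step 0 ⇒ step 1: ACCB ⇒ C·BAC·BAC·CBC
    A ↦ C
    B ↦ CBC
    C ↦ BAC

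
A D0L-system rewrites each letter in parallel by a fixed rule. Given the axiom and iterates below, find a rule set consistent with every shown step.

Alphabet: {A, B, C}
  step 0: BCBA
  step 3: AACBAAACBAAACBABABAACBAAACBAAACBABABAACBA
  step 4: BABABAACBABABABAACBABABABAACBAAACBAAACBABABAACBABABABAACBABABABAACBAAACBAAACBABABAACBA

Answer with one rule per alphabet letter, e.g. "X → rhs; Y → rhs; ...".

  step 3 ⇒ step 4: AACBAAACBAAACBABABAACBAAACBAAACBABABAACBA ⇒ BA·BA·B·AAC·BA·BA·BA·B·AAC·BA·BA·BA·B·AAC·BA·AAC·BA·AAC·BA·BA·B·AAC·BA·BA·BA·B·AAC·BA·BA·BA·B·AAC·BA·AAC·BA·AAC·BA·BA·B·AAC·BA
    A ↦ BA
    B ↦ AAC
    C ↦ B

A->BA, B->AAC, C->B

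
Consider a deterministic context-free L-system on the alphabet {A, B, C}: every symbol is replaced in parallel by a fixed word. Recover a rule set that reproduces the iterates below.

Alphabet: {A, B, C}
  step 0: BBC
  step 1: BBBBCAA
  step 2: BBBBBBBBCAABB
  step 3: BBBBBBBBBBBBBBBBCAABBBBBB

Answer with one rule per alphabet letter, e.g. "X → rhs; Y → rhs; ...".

  step 2 ⇒ step 3: BBBBBBBBCAABB ⇒ BB·BB·BB·BB·BB·BB·BB·BB·CAA·B·B·BB·BB
    A ↦ B
    B ↦ BB
    C ↦ CAA

A->B, B->BB, C->CAA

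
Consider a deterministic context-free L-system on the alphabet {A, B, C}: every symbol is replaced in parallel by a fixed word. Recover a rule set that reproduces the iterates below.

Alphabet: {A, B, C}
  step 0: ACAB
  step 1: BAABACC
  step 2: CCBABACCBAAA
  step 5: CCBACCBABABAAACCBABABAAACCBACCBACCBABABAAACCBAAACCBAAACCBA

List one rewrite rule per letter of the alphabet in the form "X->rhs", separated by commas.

  step 1 ⇒ step 2: BAABACC ⇒ CC·BA·BA·CC·BA·A·A
    A ↦ BA
    B ↦ CC
    C ↦ A

A->BA, B->CC, C->A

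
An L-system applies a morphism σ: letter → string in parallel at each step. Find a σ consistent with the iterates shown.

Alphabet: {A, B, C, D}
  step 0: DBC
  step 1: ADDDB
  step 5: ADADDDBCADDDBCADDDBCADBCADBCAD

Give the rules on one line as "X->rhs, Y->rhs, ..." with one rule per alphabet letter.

A->C, B->DD, C->B, D->AD

  step 0 ⇒ step 1: DBC ⇒ AD·DD·B
    B ↦ DD
    C ↦ B
    D ↦ AD
    A ↦ C  (constrained at step 1)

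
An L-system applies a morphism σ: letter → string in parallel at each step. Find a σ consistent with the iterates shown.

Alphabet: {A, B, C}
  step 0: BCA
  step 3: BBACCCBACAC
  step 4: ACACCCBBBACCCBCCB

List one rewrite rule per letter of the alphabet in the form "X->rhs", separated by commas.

A->CC, B->AC, C->B

  step 3 ⇒ step 4: BBACCCBACAC ⇒ AC·AC·CC·B·B·B·AC·CC·B·CC·B
    A ↦ CC
    B ↦ AC
    C ↦ B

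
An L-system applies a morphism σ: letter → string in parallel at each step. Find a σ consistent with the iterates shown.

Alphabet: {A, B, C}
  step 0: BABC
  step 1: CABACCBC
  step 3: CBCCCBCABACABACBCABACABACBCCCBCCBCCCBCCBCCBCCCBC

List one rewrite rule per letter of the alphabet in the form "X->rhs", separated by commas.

A->ABA, B->C, C->CBC

  step 0 ⇒ step 1: BABC ⇒ C·ABA·C·CBC
    A ↦ ABA
    B ↦ C
    C ↦ CBC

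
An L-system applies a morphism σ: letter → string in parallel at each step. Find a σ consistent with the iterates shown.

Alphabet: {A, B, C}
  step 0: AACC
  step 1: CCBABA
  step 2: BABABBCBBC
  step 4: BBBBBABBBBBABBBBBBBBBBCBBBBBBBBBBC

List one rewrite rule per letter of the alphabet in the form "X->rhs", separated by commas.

  step 1 ⇒ step 2: CCBABA ⇒ BA·BA·BB·C·BB·C
    A ↦ C
    B ↦ BB
    C ↦ BA

A->C, B->BB, C->BA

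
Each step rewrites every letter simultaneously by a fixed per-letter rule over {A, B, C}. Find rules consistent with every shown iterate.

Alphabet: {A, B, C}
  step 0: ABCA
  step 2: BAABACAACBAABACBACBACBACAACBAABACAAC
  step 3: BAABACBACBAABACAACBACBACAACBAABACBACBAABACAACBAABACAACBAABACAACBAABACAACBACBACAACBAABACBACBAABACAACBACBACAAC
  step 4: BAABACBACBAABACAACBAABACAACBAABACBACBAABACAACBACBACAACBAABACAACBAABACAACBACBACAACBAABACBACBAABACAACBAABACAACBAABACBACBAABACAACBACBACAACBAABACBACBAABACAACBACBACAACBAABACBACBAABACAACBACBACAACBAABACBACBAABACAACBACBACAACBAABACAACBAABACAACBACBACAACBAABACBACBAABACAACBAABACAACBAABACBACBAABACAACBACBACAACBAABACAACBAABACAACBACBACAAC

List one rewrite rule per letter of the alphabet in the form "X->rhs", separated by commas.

A->BAC, B->BAA, C->AAC

  step 3 ⇒ step 4: BAABACBACBAABACAACBACBACAACBAABACBACBAABACAACBAABACAACBAABACAACBAABACAACBACBACAACBAABACBACBAABACAACBACBACAAC ⇒ BAA·BAC·BAC·BAA·BAC·AAC·BAA·BAC·AAC·BAA·BAC·BAC·BAA·BAC·AAC·BAC·BAC·AAC·BAA·BAC·AAC·BAA·BAC·AAC·BAC·BAC·AAC·BAA·BAC·BAC·BAA·BAC·AAC·BAA·BAC·AAC·BAA·BAC·BAC·BAA·BAC·AAC·BAC·BAC·AAC·BAA·BAC·BAC·BAA·BAC·AAC·BAC·BAC·AAC·BAA·BAC·BAC·BAA·BAC·AAC·BAC·BAC·AAC·BAA·BAC·BAC·BAA·BAC·AAC·BAC·BAC·AAC·BAA·BAC·AAC·BAA·BAC·AAC·BAC·BAC·AAC·BAA·BAC·BAC·BAA·BAC·AAC·BAA·BAC·AAC·BAA·BAC·BAC·BAA·BAC·AAC·BAC·BAC·AAC·BAA·BAC·AAC·BAA·BAC·AAC·BAC·BAC·AAC
    A ↦ BAC
    B ↦ BAA
    C ↦ AAC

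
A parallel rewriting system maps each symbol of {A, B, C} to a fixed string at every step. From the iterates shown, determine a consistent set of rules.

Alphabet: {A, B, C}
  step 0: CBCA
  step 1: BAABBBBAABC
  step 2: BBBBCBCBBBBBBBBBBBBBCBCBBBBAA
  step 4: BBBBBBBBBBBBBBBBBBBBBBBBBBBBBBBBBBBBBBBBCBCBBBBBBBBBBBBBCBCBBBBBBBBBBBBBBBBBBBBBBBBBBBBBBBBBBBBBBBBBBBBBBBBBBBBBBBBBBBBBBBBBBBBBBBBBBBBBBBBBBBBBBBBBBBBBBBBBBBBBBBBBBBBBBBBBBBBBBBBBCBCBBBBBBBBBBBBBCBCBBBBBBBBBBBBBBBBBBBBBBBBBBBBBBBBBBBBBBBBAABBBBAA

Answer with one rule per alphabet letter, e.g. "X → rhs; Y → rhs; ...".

  step 1 ⇒ step 2: BAABBBBAABC ⇒ BBB·BC·BC·BBB·BBB·BBB·BBB·BC·BC·BBB·BAA
    A ↦ BC
    B ↦ BBB
    C ↦ BAA

A->BC, B->BBB, C->BAA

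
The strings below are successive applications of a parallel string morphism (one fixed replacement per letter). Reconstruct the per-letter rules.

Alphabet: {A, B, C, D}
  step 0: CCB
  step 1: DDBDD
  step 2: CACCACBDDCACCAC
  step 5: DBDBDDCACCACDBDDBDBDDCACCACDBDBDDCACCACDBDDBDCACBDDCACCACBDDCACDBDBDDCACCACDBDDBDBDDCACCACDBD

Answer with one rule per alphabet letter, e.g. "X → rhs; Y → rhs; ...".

  step 1 ⇒ step 2: DDBDD ⇒ CAC·CAC·BDD·CAC·CAC
    B ↦ BDD
    D ↦ CAC
    A ↦ B  (constrained at step 2)
  step 0 ⇒ step 1: CCB ⇒ D·D·BDD
    C ↦ D

A->B, B->BDD, C->D, D->CAC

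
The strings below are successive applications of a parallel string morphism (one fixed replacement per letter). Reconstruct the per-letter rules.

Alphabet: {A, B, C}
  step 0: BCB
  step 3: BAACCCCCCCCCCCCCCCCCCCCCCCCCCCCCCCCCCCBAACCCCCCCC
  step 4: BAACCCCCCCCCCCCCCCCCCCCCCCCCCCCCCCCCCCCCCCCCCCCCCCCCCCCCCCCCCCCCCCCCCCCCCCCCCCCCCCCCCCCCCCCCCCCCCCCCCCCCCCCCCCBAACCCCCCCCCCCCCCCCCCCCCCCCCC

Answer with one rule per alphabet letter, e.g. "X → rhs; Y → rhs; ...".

  step 3 ⇒ step 4: BAACCCCCCCCCCCCCCCCCCCCCCCCCCCCCCCCCCCBAACCCCCCCC ⇒ BAA·C·C·CCC·CCC·CCC·CCC·CCC·CCC·CCC·CCC·CCC·CCC·CCC·CCC·CCC·CCC·CCC·CCC·CCC·CCC·CCC·CCC·CCC·CCC·CCC·CCC·CCC·CCC·CCC·CCC·CCC·CCC·CCC·CCC·CCC·CCC·CCC·BAA·C·C·CCC·CCC·CCC·CCC·CCC·CCC·CCC·CCC
    A ↦ C
    B ↦ BAA
    C ↦ CCC

A->C, B->BAA, C->CCC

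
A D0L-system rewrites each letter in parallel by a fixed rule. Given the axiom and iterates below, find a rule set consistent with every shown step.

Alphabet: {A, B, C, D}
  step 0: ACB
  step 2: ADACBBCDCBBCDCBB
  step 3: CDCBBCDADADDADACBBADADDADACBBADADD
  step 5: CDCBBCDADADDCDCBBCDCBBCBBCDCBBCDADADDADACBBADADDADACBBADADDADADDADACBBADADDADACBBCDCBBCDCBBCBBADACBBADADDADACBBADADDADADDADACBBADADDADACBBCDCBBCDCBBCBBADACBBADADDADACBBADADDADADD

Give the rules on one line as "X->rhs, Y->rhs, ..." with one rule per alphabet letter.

  step 2 ⇒ step 3: ADACBBCDCBBCDCBB ⇒ CD·CBB·CD·ADA·D·D·ADA·CBB·ADA·D·D·ADA·CBB·ADA·D·D
    A ↦ CD
    B ↦ D
    C ↦ ADA
    D ↦ CBB

A->CD, B->D, C->ADA, D->CBB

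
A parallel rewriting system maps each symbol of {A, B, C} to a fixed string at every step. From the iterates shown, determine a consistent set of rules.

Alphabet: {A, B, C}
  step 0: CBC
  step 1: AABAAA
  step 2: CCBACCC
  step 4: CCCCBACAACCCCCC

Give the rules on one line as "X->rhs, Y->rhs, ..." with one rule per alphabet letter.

A->C, B->BA, C->AA

  step 1 ⇒ step 2: AABAAA ⇒ C·C·BA·C·C·C
    A ↦ C
    B ↦ BA
  step 0 ⇒ step 1: CBC ⇒ AA·BA·AA
    C ↦ AA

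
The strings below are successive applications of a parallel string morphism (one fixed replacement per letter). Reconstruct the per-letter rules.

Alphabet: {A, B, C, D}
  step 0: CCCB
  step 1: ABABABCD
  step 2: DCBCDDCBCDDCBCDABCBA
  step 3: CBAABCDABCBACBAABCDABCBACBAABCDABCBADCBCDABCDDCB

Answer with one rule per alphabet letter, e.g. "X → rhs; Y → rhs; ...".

A->DCB, B->CD, C->AB, D->CBA

  step 2 ⇒ step 3: DCBCDDCBCDDCBCDABCBA ⇒ CBA·AB·CD·AB·CBA·CBA·AB·CD·AB·CBA·CBA·AB·CD·AB·CBA·DCB·CD·AB·CD·DCB
    A ↦ DCB
    B ↦ CD
    C ↦ AB
    D ↦ CBA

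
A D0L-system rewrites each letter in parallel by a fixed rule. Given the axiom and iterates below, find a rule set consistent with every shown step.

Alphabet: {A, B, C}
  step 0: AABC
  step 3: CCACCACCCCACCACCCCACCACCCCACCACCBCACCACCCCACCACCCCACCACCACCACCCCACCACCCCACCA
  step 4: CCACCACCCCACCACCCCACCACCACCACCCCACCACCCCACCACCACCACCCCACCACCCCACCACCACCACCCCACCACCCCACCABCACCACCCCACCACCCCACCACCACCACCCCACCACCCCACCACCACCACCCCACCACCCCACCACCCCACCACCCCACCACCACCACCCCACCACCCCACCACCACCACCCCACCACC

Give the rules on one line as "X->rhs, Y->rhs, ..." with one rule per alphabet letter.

A->CC, B->BCA, C->CCA

  step 3 ⇒ step 4: CCACCACCCCACCACCCCACCACCCCACCACCBCACCACCCCACCACCCCACCACCACCACCCCACCACCCCACCA ⇒ CCA·CCA·CC·CCA·CCA·CC·CCA·CCA·CCA·CCA·CC·CCA·CCA·CC·CCA·CCA·CCA·CCA·CC·CCA·CCA·CC·CCA·CCA·CCA·CCA·CC·CCA·CCA·CC·CCA·CCA·BCA·CCA·CC·CCA·CCA·CC·CCA·CCA·CCA·CCA·CC·CCA·CCA·CC·CCA·CCA·CCA·CCA·CC·CCA·CCA·CC·CCA·CCA·CC·CCA·CCA·CC·CCA·CCA·CCA·CCA·CC·CCA·CCA·CC·CCA·CCA·CCA·CCA·CC·CCA·CCA·CC
    A ↦ CC
    B ↦ BCA
    C ↦ CCA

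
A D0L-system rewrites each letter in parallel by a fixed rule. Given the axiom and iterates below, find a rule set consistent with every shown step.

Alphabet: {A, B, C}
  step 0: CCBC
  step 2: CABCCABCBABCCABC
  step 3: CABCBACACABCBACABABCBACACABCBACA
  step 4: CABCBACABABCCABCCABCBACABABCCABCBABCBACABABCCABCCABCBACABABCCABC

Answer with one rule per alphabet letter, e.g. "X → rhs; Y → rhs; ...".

A->BC, B->BA, C->CA

  step 3 ⇒ step 4: CABCBACACABCBACABABCBACACABCBACA ⇒ CA·BC·BA·CA·BA·BC·CA·BC·CA·BC·BA·CA·BA·BC·CA·BC·BA·BC·BA·CA·BA·BC·CA·BC·CA·BC·BA·CA·BA·BC·CA·BC
    A ↦ BC
    B ↦ BA
    C ↦ CA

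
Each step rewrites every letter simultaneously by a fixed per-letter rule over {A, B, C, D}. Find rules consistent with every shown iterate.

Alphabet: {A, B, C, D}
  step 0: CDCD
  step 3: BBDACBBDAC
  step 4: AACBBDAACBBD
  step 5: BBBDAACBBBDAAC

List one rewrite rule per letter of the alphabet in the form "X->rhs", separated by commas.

  step 4 ⇒ step 5: AACBBDAACBBD ⇒ B·B·BD·A·A·C·B·B·BD·A·A·C
    A ↦ B
    B ↦ A
    C ↦ BD
    D ↦ C

A->B, B->A, C->BD, D->C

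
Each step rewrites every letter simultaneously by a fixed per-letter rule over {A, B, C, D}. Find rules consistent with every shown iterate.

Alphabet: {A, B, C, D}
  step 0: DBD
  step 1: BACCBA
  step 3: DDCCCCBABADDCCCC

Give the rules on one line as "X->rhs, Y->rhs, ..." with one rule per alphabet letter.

  step 0 ⇒ step 1: DBD ⇒ BA·CC·BA
    B ↦ CC
    D ↦ BA
    A ↦ BB  (constrained at step 1)
    C ↦ D  (constrained at step 1)

A->BB, B->CC, C->D, D->BA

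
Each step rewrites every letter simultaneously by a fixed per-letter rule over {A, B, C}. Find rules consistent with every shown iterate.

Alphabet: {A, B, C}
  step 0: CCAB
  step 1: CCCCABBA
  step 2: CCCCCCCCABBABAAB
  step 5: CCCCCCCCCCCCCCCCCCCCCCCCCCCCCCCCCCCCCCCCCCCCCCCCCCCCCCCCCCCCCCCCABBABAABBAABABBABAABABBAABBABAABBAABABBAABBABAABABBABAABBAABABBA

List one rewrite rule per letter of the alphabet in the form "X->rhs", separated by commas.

  step 1 ⇒ step 2: CCCCABBA ⇒ CC·CC·CC·CC·AB·BA·BA·AB
    A ↦ AB
    B ↦ BA
    C ↦ CC

A->AB, B->BA, C->CC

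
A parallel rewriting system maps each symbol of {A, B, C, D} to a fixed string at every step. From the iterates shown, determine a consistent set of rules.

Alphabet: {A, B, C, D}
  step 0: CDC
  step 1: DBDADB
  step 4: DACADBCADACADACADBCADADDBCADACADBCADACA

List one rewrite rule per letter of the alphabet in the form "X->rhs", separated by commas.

  step 0 ⇒ step 1: CDC ⇒ DB·DA·DB
    C ↦ DB
    D ↦ DA
    A ↦ CA  (constrained at step 1)
    B ↦ D  (constrained at step 1)

A->CA, B->D, C->DB, D->DA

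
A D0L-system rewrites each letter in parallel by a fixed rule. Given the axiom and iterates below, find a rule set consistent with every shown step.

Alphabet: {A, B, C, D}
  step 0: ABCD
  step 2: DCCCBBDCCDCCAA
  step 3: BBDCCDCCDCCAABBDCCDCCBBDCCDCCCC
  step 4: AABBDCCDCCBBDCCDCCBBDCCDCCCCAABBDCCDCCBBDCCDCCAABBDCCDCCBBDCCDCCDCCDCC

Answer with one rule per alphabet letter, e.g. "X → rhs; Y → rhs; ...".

A->C, B->A, C->DCC, D->BB

  step 3 ⇒ step 4: BBDCCDCCDCCAABBDCCDCCBBDCCDCCCC ⇒ A·A·BB·DCC·DCC·BB·DCC·DCC·BB·DCC·DCC·C·C·A·A·BB·DCC·DCC·BB·DCC·DCC·A·A·BB·DCC·DCC·BB·DCC·DCC·DCC·DCC
    A ↦ C
    B ↦ A
    C ↦ DCC
    D ↦ BB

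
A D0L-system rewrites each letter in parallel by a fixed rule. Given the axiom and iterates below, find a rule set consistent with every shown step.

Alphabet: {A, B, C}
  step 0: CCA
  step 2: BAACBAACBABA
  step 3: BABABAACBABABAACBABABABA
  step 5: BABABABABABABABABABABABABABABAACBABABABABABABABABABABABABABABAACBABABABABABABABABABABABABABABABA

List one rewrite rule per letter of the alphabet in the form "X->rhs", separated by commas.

A->BA, B->BA, C->AC

  step 2 ⇒ step 3: BAACBAACBABA ⇒ BA·BA·BA·AC·BA·BA·BA·AC·BA·BA·BA·BA
    A ↦ BA
    B ↦ BA
    C ↦ AC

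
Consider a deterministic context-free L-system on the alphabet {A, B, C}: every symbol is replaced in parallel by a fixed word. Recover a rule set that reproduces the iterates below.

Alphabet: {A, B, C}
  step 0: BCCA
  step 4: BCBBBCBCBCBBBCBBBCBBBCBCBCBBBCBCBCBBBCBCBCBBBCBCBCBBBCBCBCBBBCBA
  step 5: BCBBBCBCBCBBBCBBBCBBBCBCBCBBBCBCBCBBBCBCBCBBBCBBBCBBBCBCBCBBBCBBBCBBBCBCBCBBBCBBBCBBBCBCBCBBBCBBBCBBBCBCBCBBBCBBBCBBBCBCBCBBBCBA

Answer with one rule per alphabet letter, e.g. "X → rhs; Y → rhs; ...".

A->BA, B->BC, C->BB

  step 4 ⇒ step 5: BCBBBCBCBCBBBCBBBCBBBCBCBCBBBCBCBCBBBCBCBCBBBCBCBCBBBCBCBCBBBCBA ⇒ BC·BB·BC·BC·BC·BB·BC·BB·BC·BB·BC·BC·BC·BB·BC·BC·BC·BB·BC·BC·BC·BB·BC·BB·BC·BB·BC·BC·BC·BB·BC·BB·BC·BB·BC·BC·BC·BB·BC·BB·BC·BB·BC·BC·BC·BB·BC·BB·BC·BB·BC·BC·BC·BB·BC·BB·BC·BB·BC·BC·BC·BB·BC·BA
    A ↦ BA
    B ↦ BC
    C ↦ BB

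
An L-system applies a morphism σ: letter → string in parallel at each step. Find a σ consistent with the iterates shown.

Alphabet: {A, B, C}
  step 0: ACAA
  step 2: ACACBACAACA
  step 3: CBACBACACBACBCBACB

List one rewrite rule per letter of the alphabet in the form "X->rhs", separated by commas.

  step 2 ⇒ step 3: ACACBACAACA ⇒ CB·A·CB·A·CA·CB·A·CB·CB·A·CB
    A ↦ CB
    B ↦ CA
    C ↦ A

A->CB, B->CA, C->A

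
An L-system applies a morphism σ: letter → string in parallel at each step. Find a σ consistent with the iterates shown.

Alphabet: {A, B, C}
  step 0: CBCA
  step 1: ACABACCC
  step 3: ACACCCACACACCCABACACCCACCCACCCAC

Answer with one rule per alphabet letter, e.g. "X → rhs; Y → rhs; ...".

A->CC, B->AB, C->AC

  step 0 ⇒ step 1: CBCA ⇒ AC·AB·AC·CC
    A ↦ CC
    B ↦ AB
    C ↦ AC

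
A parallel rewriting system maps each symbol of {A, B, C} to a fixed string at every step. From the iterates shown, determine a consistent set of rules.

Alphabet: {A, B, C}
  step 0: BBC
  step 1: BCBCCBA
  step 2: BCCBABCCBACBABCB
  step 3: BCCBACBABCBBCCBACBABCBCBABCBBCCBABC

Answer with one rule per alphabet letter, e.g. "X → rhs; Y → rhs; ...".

A->B, B->BC, C->CBA

  step 2 ⇒ step 3: BCCBABCCBACBABCB ⇒ BC·CBA·CBA·BC·B·BC·CBA·CBA·BC·B·CBA·BC·B·BC·CBA·BC
    A ↦ B
    B ↦ BC
    C ↦ CBA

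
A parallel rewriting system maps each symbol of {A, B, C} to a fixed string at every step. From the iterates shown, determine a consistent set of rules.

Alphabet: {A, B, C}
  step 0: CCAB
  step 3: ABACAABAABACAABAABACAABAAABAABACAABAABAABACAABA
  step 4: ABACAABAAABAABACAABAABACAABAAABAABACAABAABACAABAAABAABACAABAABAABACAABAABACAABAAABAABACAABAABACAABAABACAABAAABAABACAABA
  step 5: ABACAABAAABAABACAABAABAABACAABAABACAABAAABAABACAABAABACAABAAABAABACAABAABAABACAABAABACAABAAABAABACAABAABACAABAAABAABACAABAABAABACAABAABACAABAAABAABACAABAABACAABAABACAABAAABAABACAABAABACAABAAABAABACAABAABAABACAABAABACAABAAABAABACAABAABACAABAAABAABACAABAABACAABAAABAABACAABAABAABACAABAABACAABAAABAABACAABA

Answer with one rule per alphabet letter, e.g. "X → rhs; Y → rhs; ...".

  step 4 ⇒ step 5: ABACAABAAABAABACAABAABACAABAAABAABACAABAABACAABAAABAABACAABAABAABACAABAABACAABAAABAABACAABAABACAABAABACAABAAABAABACAABA ⇒ ABA·CA·ABA·A·ABA·ABA·CA·ABA·ABA·ABA·CA·ABA·ABA·CA·ABA·A·ABA·ABA·CA·ABA·ABA·CA·ABA·A·ABA·ABA·CA·ABA·ABA·ABA·CA·ABA·ABA·CA·ABA·A·ABA·ABA·CA·ABA·ABA·CA·ABA·A·ABA·ABA·CA·ABA·ABA·ABA·CA·ABA·ABA·CA·ABA·A·ABA·ABA·CA·ABA·ABA·CA·ABA·ABA·CA·ABA·A·ABA·ABA·CA·ABA·ABA·CA·ABA·A·ABA·ABA·CA·ABA·ABA·ABA·CA·ABA·ABA·CA·ABA·A·ABA·ABA·CA·ABA·ABA·CA·ABA·A·ABA·ABA·CA·ABA·ABA·CA·ABA·A·ABA·ABA·CA·ABA·ABA·ABA·CA·ABA·ABA·CA·ABA·A·ABA·ABA·CA·ABA
    A ↦ ABA
    B ↦ CA
    C ↦ A

A->ABA, B->CA, C->A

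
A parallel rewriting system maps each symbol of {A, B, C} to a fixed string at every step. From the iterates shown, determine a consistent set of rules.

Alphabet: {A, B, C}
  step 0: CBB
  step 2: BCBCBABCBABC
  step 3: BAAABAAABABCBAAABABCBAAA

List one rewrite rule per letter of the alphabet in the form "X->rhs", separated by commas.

  step 2 ⇒ step 3: BCBCBABCBABC ⇒ BA·AA·BA·AA·BA·BC·BA·AA·BA·BC·BA·AA
    A ↦ BC
    B ↦ BA
    C ↦ AA

A->BC, B->BA, C->AA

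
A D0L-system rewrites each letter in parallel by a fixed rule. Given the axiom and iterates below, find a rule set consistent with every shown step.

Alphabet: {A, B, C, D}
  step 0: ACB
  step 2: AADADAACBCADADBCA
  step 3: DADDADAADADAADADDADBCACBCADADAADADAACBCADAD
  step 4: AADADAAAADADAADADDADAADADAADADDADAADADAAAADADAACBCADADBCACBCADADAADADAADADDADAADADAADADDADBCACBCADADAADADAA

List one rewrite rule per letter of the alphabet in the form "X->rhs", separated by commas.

A->DAD, B->C, C->BCA, D->AA

  step 3 ⇒ step 4: DADDADAADADAADADDADBCACBCADADAADADAACBCADAD ⇒ AA·DAD·AA·AA·DAD·AA·DAD·DAD·AA·DAD·AA·DAD·DAD·AA·DAD·AA·AA·DAD·AA·C·BCA·DAD·BCA·C·BCA·DAD·AA·DAD·AA·DAD·DAD·AA·DAD·AA·DAD·DAD·BCA·C·BCA·DAD·AA·DAD·AA
    A ↦ DAD
    B ↦ C
    C ↦ BCA
    D ↦ AA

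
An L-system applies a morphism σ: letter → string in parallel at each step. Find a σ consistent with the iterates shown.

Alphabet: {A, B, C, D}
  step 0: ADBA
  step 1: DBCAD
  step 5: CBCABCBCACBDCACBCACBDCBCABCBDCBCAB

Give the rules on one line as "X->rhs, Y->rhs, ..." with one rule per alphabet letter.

  step 0 ⇒ step 1: ADBA ⇒ D·B·CA·D
    A ↦ D
    B ↦ CA
    D ↦ B
    C ↦ CB  (constrained at step 1)

A->D, B->CA, C->CB, D->B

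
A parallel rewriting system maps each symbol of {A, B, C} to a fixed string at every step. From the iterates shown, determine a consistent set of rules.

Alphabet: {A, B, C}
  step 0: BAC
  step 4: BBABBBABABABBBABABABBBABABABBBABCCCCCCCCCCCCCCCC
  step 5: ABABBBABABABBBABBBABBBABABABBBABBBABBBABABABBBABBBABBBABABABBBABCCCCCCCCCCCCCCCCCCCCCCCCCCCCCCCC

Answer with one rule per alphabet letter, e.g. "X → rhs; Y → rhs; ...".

  step 4 ⇒ step 5: BBABBBABABABBBABABABBBABABABBBABCCCCCCCCCCCCCCCC ⇒ AB·AB·BB·AB·AB·AB·BB·AB·BB·AB·BB·AB·AB·AB·BB·AB·BB·AB·BB·AB·AB·AB·BB·AB·BB·AB·BB·AB·AB·AB·BB·AB·CC·CC·CC·CC·CC·CC·CC·CC·CC·CC·CC·CC·CC·CC·CC·CC
    A ↦ BB
    B ↦ AB
    C ↦ CC

A->BB, B->AB, C->CC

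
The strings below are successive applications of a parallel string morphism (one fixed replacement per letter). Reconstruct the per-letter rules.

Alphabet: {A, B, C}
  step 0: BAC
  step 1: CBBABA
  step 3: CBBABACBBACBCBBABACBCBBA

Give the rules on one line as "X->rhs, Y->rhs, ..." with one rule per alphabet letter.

  step 0 ⇒ step 1: BAC ⇒ CB·BA·BA
    A ↦ BA
    B ↦ CB
    C ↦ BA

A->BA, B->CB, C->BA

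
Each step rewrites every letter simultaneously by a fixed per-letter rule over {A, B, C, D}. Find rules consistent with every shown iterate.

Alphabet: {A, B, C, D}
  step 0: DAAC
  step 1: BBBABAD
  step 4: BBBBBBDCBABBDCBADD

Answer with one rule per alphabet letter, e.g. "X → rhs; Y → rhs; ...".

A->BA, B->C, C->D, D->BB

  step 0 ⇒ step 1: DAAC ⇒ BB·BA·BA·D
    A ↦ BA
    C ↦ D
    D ↦ BB
    B ↦ C  (constrained at step 1)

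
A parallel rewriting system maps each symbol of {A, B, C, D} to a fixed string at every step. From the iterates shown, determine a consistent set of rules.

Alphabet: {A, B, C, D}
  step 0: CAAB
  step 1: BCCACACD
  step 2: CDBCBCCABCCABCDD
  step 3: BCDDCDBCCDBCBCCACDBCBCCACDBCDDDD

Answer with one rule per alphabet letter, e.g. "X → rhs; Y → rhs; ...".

A->CA, B->CD, C->BC, D->DD

  step 2 ⇒ step 3: CDBCBCCABCCABCDD ⇒ BC·DD·CD·BC·CD·BC·BC·CA·CD·BC·BC·CA·CD·BC·DD·DD
    A ↦ CA
    B ↦ CD
    C ↦ BC
    D ↦ DD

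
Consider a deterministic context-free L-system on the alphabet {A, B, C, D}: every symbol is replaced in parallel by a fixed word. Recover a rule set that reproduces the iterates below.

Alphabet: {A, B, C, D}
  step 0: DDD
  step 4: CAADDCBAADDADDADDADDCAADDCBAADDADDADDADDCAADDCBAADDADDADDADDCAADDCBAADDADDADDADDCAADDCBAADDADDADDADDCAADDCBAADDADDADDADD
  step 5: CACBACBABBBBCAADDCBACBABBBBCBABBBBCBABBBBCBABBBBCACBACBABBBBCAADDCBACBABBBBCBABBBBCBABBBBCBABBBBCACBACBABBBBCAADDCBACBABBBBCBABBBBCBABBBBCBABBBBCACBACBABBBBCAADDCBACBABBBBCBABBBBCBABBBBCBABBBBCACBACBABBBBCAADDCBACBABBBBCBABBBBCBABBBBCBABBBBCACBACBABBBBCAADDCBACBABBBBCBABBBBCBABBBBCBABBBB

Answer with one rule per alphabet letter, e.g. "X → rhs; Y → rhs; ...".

  step 4 ⇒ step 5: CAADDCBAADDADDADDADDCAADDCBAADDADDADDADDCAADDCBAADDADDADDADDCAADDCBAADDADDADDADDCAADDCBAADDADDADDADDCAADDCBAADDADDADDADD ⇒ CA·CBA·CBA·BB·BB·CA·ADD·CBA·CBA·BB·BB·CBA·BB·BB·CBA·BB·BB·CBA·BB·BB·CA·CBA·CBA·BB·BB·CA·ADD·CBA·CBA·BB·BB·CBA·BB·BB·CBA·BB·BB·CBA·BB·BB·CA·CBA·CBA·BB·BB·CA·ADD·CBA·CBA·BB·BB·CBA·BB·BB·CBA·BB·BB·CBA·BB·BB·CA·CBA·CBA·BB·BB·CA·ADD·CBA·CBA·BB·BB·CBA·BB·BB·CBA·BB·BB·CBA·BB·BB·CA·CBA·CBA·BB·BB·CA·ADD·CBA·CBA·BB·BB·CBA·BB·BB·CBA·BB·BB·CBA·BB·BB·CA·CBA·CBA·BB·BB·CA·ADD·CBA·CBA·BB·BB·CBA·BB·BB·CBA·BB·BB·CBA·BB·BB
    A ↦ CBA
    B ↦ ADD
    C ↦ CA
    D ↦ BB

A->CBA, B->ADD, C->CA, D->BB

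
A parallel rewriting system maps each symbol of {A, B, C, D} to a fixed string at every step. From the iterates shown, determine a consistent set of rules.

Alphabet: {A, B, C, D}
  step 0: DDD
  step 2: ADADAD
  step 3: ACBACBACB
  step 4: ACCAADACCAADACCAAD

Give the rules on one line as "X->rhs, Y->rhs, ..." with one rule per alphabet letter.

  step 3 ⇒ step 4: ACBACBACB ⇒ AC·CA·AD·AC·CA·AD·AC·CA·AD
    A ↦ AC
    B ↦ AD
    C ↦ CA
  step 2 ⇒ step 3: ADADAD ⇒ AC·B·AC·B·AC·B
    D ↦ B

A->AC, B->AD, C->CA, D->B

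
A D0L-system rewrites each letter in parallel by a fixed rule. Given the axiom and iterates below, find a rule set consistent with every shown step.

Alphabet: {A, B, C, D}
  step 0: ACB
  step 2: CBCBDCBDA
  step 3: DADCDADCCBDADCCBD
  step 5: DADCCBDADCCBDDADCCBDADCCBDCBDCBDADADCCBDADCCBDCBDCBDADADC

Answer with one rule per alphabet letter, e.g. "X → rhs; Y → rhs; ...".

A->D, B->DC, C->DA, D->CB

  step 2 ⇒ step 3: CBCBDCBDA ⇒ DA·DC·DA·DC·CB·DA·DC·CB·D
    A ↦ D
    B ↦ DC
    C ↦ DA
    D ↦ CB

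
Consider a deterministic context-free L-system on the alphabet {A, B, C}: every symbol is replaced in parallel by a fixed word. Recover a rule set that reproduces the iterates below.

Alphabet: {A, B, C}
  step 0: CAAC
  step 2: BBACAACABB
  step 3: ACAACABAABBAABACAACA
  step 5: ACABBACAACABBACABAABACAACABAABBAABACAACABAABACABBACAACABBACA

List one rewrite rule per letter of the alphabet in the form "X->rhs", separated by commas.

A->B, B->ACA, C->AA

  step 2 ⇒ step 3: BBACAACABB ⇒ ACA·ACA·B·AA·B·B·AA·B·ACA·ACA
    A ↦ B
    B ↦ ACA
    C ↦ AA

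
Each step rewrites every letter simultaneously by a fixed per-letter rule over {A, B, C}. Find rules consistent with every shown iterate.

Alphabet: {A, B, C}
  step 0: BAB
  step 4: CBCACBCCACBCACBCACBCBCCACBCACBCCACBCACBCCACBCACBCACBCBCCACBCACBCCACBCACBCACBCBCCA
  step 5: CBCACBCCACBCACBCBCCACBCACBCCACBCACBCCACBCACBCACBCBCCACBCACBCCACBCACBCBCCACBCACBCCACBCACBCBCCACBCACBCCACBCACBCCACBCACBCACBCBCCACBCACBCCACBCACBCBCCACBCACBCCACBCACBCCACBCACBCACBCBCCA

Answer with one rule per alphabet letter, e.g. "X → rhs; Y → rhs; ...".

  step 4 ⇒ step 5: CBCACBCCACBCACBCACBCBCCACBCACBCCACBCACBCCACBCACBCACBCBCCACBCACBCCACBCACBCACBCBCCA ⇒ CB·CA·CB·CCA·CB·CA·CB·CB·CCA·CB·CA·CB·CCA·CB·CA·CB·CCA·CB·CA·CB·CA·CB·CB·CCA·CB·CA·CB·CCA·CB·CA·CB·CB·CCA·CB·CA·CB·CCA·CB·CA·CB·CB·CCA·CB·CA·CB·CCA·CB·CA·CB·CCA·CB·CA·CB·CA·CB·CB·CCA·CB·CA·CB·CCA·CB·CA·CB·CB·CCA·CB·CA·CB·CCA·CB·CA·CB·CCA·CB·CA·CB·CA·CB·CB·CCA
    A ↦ CCA
    B ↦ CA
    C ↦ CB

A->CCA, B->CA, C->CB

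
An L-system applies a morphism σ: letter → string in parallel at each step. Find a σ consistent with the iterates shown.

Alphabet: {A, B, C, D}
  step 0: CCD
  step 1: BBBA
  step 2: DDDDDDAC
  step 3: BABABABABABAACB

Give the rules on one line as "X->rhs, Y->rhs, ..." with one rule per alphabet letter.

A->AC, B->DD, C->B, D->BA

  step 2 ⇒ step 3: DDDDDDAC ⇒ BA·BA·BA·BA·BA·BA·AC·B
    A ↦ AC
    C ↦ B
    D ↦ BA
  step 1 ⇒ step 2: BBBA ⇒ DD·DD·DD·AC
    B ↦ DD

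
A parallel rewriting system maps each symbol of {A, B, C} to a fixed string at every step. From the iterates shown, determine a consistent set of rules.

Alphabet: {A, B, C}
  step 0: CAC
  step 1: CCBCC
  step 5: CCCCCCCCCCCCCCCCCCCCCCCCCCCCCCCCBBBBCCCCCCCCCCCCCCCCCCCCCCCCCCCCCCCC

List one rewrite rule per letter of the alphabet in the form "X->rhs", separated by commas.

A->B, B->AA, C->CC

  step 0 ⇒ step 1: CAC ⇒ CC·B·CC
    A ↦ B
    C ↦ CC
    B ↦ AA  (constrained at step 1)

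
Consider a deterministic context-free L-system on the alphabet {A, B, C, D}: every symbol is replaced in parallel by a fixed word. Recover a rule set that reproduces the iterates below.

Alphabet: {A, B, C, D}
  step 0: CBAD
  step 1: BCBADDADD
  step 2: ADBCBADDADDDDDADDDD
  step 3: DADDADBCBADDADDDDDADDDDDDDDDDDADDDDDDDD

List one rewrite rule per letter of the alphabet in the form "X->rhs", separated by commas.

A->DA, B->AD, C->BCB, D->DD

  step 2 ⇒ step 3: ADBCBADDADDDDDADDDD ⇒ DA·DD·AD·BCB·AD·DA·DD·DD·DA·DD·DD·DD·DD·DD·DA·DD·DD·DD·DD
    A ↦ DA
    B ↦ AD
    C ↦ BCB
    D ↦ DD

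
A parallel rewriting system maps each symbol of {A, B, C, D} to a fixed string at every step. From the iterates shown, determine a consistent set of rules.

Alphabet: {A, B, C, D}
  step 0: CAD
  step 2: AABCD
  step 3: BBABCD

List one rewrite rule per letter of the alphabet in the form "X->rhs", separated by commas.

A->B, B->A, C->B, D->CD

  step 2 ⇒ step 3: AABCD ⇒ B·B·A·B·CD
    A ↦ B
    B ↦ A
    C ↦ B
    D ↦ CD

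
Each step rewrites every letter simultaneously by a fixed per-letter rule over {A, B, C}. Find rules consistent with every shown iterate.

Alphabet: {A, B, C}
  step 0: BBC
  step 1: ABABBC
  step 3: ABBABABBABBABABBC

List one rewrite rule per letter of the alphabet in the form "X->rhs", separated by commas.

A->B, B->AB, C->BC

  step 0 ⇒ step 1: BBC ⇒ AB·AB·BC
    B ↦ AB
    C ↦ BC
    A ↦ B  (constrained at step 1)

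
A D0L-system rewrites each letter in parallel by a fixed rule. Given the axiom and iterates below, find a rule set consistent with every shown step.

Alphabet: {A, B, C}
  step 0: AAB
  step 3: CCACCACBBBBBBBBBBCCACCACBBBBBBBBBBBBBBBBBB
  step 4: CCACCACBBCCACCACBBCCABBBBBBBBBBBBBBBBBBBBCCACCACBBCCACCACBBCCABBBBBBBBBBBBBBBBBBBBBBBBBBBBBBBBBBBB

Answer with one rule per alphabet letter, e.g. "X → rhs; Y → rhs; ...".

  step 3 ⇒ step 4: CCACCACBBBBBBBBBBCCACCACBBBBBBBBBBBBBBBBBB ⇒ CCA·CCA·CBB·CCA·CCA·CBB·CCA·BB·BB·BB·BB·BB·BB·BB·BB·BB·BB·CCA·CCA·CBB·CCA·CCA·CBB·CCA·BB·BB·BB·BB·BB·BB·BB·BB·BB·BB·BB·BB·BB·BB·BB·BB·BB·BB
    A ↦ CBB
    B ↦ BB
    C ↦ CCA

A->CBB, B->BB, C->CCA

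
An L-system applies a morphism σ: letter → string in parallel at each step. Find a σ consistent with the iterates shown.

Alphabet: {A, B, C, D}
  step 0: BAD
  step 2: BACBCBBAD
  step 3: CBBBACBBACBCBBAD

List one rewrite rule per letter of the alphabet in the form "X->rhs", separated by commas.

A->B, B->CB, C->BA, D->AD

  step 2 ⇒ step 3: BACBCBBAD ⇒ CB·B·BA·CB·BA·CB·CB·B·AD
    A ↦ B
    B ↦ CB
    C ↦ BA
    D ↦ AD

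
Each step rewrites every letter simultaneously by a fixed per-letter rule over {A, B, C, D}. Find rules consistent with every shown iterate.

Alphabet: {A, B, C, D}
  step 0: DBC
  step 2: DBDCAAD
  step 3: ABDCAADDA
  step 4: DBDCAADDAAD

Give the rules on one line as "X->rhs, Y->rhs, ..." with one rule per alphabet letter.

  step 3 ⇒ step 4: ABDCAADDA ⇒ D·BDC·A·A·D·D·A·A·D
    A ↦ D
    B ↦ BDC
    C ↦ A
    D ↦ A

A->D, B->BDC, C->A, D->A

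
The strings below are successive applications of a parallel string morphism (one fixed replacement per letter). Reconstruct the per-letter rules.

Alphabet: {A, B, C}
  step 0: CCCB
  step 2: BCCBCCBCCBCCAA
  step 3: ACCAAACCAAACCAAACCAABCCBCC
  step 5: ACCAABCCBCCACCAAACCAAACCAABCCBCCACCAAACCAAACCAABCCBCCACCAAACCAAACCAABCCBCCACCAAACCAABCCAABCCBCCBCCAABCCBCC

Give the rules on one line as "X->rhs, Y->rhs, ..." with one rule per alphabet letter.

A->BCC, B->ACC, C->A

  step 2 ⇒ step 3: BCCBCCBCCBCCAA ⇒ ACC·A·A·ACC·A·A·ACC·A·A·ACC·A·A·BCC·BCC
    A ↦ BCC
    B ↦ ACC
    C ↦ A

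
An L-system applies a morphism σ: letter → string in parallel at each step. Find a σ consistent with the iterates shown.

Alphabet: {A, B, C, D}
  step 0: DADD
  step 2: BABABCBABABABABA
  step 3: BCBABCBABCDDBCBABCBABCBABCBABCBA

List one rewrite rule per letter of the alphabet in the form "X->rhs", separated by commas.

A->BA, B->BC, C->DD, D->AA

  step 2 ⇒ step 3: BABABCBABABABABA ⇒ BC·BA·BC·BA·BC·DD·BC·BA·BC·BA·BC·BA·BC·BA·BC·BA
    A ↦ BA
    B ↦ BC
    C ↦ DD
    D ↦ AA  (constrained at step 0)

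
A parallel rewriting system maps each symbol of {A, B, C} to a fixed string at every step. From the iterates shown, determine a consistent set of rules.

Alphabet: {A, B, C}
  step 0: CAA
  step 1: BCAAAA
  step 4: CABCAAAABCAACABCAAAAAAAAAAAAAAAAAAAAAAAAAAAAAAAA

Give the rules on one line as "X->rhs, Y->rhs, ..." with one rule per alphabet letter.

  step 0 ⇒ step 1: CAA ⇒ BC·AA·AA
    A ↦ AA
    C ↦ BC
    B ↦ CA  (constrained at step 1)

A->AA, B->CA, C->BC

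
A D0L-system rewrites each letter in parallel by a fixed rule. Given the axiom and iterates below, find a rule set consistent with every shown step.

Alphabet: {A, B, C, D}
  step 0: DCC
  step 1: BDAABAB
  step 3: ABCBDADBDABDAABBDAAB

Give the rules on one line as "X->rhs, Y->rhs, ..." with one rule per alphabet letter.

A->D, B->C, C->AB, D->BDA

  step 0 ⇒ step 1: DCC ⇒ BDA·AB·AB
    C ↦ AB
    D ↦ BDA
    A ↦ D  (constrained at step 1)
    B ↦ C  (constrained at step 1)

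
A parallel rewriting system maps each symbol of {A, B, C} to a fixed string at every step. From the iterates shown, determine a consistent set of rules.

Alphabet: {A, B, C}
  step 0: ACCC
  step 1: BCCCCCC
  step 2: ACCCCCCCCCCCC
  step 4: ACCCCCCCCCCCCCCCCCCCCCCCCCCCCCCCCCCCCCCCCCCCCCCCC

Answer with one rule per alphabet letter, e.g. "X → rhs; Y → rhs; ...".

  step 1 ⇒ step 2: BCCCCCC ⇒ A·CC·CC·CC·CC·CC·CC
    B ↦ A
    C ↦ CC
  step 0 ⇒ step 1: ACCC ⇒ B·CC·CC·CC
    A ↦ B

A->B, B->A, C->CC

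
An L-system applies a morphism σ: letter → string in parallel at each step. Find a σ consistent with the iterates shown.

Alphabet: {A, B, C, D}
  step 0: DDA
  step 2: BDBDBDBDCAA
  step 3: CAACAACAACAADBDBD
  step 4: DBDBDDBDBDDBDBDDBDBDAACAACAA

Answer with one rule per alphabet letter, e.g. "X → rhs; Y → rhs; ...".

  step 3 ⇒ step 4: CAACAACAACAADBDBD ⇒ D·BD·BD·D·BD·BD·D·BD·BD·D·BD·BD·AA·C·AA·C·AA
    A ↦ BD
    B ↦ C
    C ↦ D
    D ↦ AA

A->BD, B->C, C->D, D->AA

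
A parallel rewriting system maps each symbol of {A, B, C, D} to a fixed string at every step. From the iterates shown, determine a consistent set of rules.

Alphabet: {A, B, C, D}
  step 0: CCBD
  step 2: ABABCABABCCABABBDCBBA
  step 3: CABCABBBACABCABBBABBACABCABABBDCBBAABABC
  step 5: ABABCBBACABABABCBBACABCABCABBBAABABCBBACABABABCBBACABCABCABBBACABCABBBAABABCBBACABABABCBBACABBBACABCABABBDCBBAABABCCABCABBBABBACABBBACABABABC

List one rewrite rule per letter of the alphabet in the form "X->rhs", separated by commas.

A->C, B->AB, C->BBA, D->BDC

  step 2 ⇒ step 3: ABABCABABCCABABBDCBBA ⇒ C·AB·C·AB·BBA·C·AB·C·AB·BBA·BBA·C·AB·C·AB·AB·BDC·BBA·AB·AB·C
    A ↦ C
    B ↦ AB
    C ↦ BBA
    D ↦ BDC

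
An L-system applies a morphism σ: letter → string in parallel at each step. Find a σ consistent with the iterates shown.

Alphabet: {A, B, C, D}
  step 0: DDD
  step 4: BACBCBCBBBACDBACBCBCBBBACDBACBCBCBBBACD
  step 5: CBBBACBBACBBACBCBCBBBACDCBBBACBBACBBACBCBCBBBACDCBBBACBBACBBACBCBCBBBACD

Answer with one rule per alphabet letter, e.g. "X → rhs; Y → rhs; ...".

  step 4 ⇒ step 5: BACBCBCBBBACDBACBCBCBBBACDBACBCBCBBBACD ⇒ CB·B·BA·CB·BA·CB·BA·CB·CB·CB·B·BA·CD·CB·B·BA·CB·BA·CB·BA·CB·CB·CB·B·BA·CD·CB·B·BA·CB·BA·CB·BA·CB·CB·CB·B·BA·CD
    A ↦ B
    B ↦ CB
    C ↦ BA
    D ↦ CD

A->B, B->CB, C->BA, D->CD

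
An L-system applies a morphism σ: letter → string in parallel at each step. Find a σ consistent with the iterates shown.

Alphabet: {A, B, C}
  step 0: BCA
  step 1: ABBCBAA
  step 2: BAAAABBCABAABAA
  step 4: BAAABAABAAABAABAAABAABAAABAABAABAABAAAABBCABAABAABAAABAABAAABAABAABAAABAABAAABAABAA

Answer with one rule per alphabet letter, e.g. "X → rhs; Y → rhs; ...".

  step 1 ⇒ step 2: ABBCBAA ⇒ BAA·A·A·BBC·A·BAA·BAA
    A ↦ BAA
    B ↦ A
    C ↦ BBC

A->BAA, B->A, C->BBC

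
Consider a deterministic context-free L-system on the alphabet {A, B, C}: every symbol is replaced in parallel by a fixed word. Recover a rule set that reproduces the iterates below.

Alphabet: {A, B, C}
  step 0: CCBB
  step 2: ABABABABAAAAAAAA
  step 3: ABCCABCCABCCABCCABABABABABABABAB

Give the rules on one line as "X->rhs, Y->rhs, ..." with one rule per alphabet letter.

  step 2 ⇒ step 3: ABABABABAAAAAAAA ⇒ AB·CC·AB·CC·AB·CC·AB·CC·AB·AB·AB·AB·AB·AB·AB·AB
    A ↦ AB
    B ↦ CC
    C ↦ AA  (constrained at step 0)

A->AB, B->CC, C->AA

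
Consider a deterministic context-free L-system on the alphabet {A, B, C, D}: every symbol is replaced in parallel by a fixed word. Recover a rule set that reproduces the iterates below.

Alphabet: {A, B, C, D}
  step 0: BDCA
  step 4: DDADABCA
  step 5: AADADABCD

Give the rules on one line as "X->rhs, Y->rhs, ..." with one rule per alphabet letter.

A->D, B->A, C->BC, D->A

  step 4 ⇒ step 5: DDADABCA ⇒ A·A·D·A·D·A·BC·D
    A ↦ D
    B ↦ A
    C ↦ BC
    D ↦ A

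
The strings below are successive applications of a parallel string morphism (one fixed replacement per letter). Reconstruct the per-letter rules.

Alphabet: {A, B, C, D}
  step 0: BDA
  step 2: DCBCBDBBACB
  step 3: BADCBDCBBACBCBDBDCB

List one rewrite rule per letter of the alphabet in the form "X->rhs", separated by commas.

A->DB, B->CB, C->D, D->BA

  step 2 ⇒ step 3: DCBCBDBBACB ⇒ BA·D·CB·D·CB·BA·CB·CB·DB·D·CB
    A ↦ DB
    B ↦ CB
    C ↦ D
    D ↦ BA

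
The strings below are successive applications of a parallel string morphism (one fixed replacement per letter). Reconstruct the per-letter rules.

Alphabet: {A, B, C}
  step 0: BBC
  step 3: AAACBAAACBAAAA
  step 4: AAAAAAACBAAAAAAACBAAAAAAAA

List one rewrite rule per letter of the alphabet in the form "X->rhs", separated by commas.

  step 3 ⇒ step 4: AAACBAAACBAAAA ⇒ AA·AA·AA·A·CB·AA·AA·AA·A·CB·AA·AA·AA·AA
    A ↦ AA
    B ↦ CB
    C ↦ A

A->AA, B->CB, C->A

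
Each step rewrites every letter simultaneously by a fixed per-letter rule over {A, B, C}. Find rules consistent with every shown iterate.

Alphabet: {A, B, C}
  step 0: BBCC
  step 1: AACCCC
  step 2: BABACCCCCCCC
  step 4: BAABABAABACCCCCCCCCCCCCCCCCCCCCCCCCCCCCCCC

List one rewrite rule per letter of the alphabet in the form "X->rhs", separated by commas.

  step 1 ⇒ step 2: AACCCC ⇒ BA·BA·CC·CC·CC·CC
    A ↦ BA
    C ↦ CC
  step 0 ⇒ step 1: BBCC ⇒ A·A·CC·CC
    B ↦ A

A->BA, B->A, C->CC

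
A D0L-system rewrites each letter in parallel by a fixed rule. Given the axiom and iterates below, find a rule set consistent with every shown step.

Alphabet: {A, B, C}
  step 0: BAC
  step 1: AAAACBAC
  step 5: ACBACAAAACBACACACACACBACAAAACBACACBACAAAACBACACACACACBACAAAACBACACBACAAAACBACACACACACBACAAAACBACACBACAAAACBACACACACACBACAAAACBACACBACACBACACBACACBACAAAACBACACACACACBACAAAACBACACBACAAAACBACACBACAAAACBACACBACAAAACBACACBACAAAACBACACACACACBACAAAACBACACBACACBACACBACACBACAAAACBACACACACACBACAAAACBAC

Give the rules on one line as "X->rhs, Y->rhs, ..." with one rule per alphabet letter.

  step 0 ⇒ step 1: BAC ⇒ AAA·AC·BAC
    A ↦ AC
    B ↦ AAA
    C ↦ BAC

A->AC, B->AAA, C->BAC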